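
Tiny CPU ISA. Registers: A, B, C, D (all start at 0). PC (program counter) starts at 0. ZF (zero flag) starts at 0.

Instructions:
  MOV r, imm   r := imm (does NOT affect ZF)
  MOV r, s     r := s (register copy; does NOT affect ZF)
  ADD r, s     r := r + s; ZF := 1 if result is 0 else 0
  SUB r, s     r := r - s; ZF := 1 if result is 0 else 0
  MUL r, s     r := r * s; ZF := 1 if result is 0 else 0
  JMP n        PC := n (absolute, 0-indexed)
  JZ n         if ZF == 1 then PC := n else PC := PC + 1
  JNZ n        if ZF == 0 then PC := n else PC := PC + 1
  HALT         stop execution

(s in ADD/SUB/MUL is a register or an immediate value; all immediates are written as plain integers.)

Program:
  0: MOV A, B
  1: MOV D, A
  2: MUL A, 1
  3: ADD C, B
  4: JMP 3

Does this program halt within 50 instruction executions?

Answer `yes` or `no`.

Answer: no

Derivation:
Step 1: PC=0 exec 'MOV A, B'. After: A=0 B=0 C=0 D=0 ZF=0 PC=1
Step 2: PC=1 exec 'MOV D, A'. After: A=0 B=0 C=0 D=0 ZF=0 PC=2
Step 3: PC=2 exec 'MUL A, 1'. After: A=0 B=0 C=0 D=0 ZF=1 PC=3
Step 4: PC=3 exec 'ADD C, B'. After: A=0 B=0 C=0 D=0 ZF=1 PC=4
Step 5: PC=4 exec 'JMP 3'. After: A=0 B=0 C=0 D=0 ZF=1 PC=3
State after step 5 equals state after step 3: the program is in a cycle of length 2 and will never halt.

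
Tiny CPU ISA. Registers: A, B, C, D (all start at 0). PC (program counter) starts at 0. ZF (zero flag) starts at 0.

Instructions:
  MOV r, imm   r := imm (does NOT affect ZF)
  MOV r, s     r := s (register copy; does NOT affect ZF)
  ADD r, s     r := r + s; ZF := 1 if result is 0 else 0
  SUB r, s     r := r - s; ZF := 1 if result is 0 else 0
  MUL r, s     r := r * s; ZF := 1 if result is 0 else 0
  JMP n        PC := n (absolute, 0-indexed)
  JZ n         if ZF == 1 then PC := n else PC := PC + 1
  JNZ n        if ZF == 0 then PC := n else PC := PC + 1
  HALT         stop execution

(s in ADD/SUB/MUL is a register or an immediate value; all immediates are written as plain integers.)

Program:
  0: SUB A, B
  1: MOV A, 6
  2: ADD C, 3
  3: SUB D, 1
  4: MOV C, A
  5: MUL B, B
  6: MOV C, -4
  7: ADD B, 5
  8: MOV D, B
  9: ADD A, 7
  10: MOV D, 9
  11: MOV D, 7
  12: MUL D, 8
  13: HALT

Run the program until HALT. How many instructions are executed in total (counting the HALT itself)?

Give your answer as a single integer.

Step 1: PC=0 exec 'SUB A, B'. After: A=0 B=0 C=0 D=0 ZF=1 PC=1
Step 2: PC=1 exec 'MOV A, 6'. After: A=6 B=0 C=0 D=0 ZF=1 PC=2
Step 3: PC=2 exec 'ADD C, 3'. After: A=6 B=0 C=3 D=0 ZF=0 PC=3
Step 4: PC=3 exec 'SUB D, 1'. After: A=6 B=0 C=3 D=-1 ZF=0 PC=4
Step 5: PC=4 exec 'MOV C, A'. After: A=6 B=0 C=6 D=-1 ZF=0 PC=5
Step 6: PC=5 exec 'MUL B, B'. After: A=6 B=0 C=6 D=-1 ZF=1 PC=6
Step 7: PC=6 exec 'MOV C, -4'. After: A=6 B=0 C=-4 D=-1 ZF=1 PC=7
Step 8: PC=7 exec 'ADD B, 5'. After: A=6 B=5 C=-4 D=-1 ZF=0 PC=8
Step 9: PC=8 exec 'MOV D, B'. After: A=6 B=5 C=-4 D=5 ZF=0 PC=9
Step 10: PC=9 exec 'ADD A, 7'. After: A=13 B=5 C=-4 D=5 ZF=0 PC=10
Step 11: PC=10 exec 'MOV D, 9'. After: A=13 B=5 C=-4 D=9 ZF=0 PC=11
Step 12: PC=11 exec 'MOV D, 7'. After: A=13 B=5 C=-4 D=7 ZF=0 PC=12
Step 13: PC=12 exec 'MUL D, 8'. After: A=13 B=5 C=-4 D=56 ZF=0 PC=13
Step 14: PC=13 exec 'HALT'. After: A=13 B=5 C=-4 D=56 ZF=0 PC=13 HALTED
Total instructions executed: 14

Answer: 14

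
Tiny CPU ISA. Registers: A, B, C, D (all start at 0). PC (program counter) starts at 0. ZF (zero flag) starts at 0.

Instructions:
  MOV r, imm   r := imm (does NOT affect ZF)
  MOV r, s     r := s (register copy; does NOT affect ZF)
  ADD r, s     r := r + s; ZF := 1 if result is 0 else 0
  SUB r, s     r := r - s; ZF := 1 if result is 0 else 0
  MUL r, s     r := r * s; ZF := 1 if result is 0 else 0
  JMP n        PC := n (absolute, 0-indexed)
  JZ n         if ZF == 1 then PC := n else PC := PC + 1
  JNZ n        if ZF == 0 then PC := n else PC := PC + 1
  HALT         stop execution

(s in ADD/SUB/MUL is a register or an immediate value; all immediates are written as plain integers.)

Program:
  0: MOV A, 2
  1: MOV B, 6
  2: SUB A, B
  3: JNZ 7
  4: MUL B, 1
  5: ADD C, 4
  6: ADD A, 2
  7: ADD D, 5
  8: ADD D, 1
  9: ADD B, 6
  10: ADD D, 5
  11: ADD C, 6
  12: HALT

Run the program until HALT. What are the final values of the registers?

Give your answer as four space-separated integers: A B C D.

Answer: -4 12 6 11

Derivation:
Step 1: PC=0 exec 'MOV A, 2'. After: A=2 B=0 C=0 D=0 ZF=0 PC=1
Step 2: PC=1 exec 'MOV B, 6'. After: A=2 B=6 C=0 D=0 ZF=0 PC=2
Step 3: PC=2 exec 'SUB A, B'. After: A=-4 B=6 C=0 D=0 ZF=0 PC=3
Step 4: PC=3 exec 'JNZ 7'. After: A=-4 B=6 C=0 D=0 ZF=0 PC=7
Step 5: PC=7 exec 'ADD D, 5'. After: A=-4 B=6 C=0 D=5 ZF=0 PC=8
Step 6: PC=8 exec 'ADD D, 1'. After: A=-4 B=6 C=0 D=6 ZF=0 PC=9
Step 7: PC=9 exec 'ADD B, 6'. After: A=-4 B=12 C=0 D=6 ZF=0 PC=10
Step 8: PC=10 exec 'ADD D, 5'. After: A=-4 B=12 C=0 D=11 ZF=0 PC=11
Step 9: PC=11 exec 'ADD C, 6'. After: A=-4 B=12 C=6 D=11 ZF=0 PC=12
Step 10: PC=12 exec 'HALT'. After: A=-4 B=12 C=6 D=11 ZF=0 PC=12 HALTED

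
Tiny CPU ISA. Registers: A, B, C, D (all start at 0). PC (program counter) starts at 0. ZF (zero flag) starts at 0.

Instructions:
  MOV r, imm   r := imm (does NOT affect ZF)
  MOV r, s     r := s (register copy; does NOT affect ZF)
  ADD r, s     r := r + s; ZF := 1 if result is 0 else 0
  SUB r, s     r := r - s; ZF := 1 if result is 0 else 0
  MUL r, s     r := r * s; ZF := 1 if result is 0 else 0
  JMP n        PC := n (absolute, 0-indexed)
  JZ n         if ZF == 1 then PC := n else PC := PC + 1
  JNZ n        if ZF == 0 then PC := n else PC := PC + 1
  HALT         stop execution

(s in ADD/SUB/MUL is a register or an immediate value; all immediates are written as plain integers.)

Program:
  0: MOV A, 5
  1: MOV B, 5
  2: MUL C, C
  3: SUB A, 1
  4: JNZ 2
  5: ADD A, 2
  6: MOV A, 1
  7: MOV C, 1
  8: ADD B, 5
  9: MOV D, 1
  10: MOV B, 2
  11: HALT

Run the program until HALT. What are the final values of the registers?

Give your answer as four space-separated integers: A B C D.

Step 1: PC=0 exec 'MOV A, 5'. After: A=5 B=0 C=0 D=0 ZF=0 PC=1
Step 2: PC=1 exec 'MOV B, 5'. After: A=5 B=5 C=0 D=0 ZF=0 PC=2
Step 3: PC=2 exec 'MUL C, C'. After: A=5 B=5 C=0 D=0 ZF=1 PC=3
Step 4: PC=3 exec 'SUB A, 1'. After: A=4 B=5 C=0 D=0 ZF=0 PC=4
Step 5: PC=4 exec 'JNZ 2'. After: A=4 B=5 C=0 D=0 ZF=0 PC=2
Step 6: PC=2 exec 'MUL C, C'. After: A=4 B=5 C=0 D=0 ZF=1 PC=3
Step 7: PC=3 exec 'SUB A, 1'. After: A=3 B=5 C=0 D=0 ZF=0 PC=4
Step 8: PC=4 exec 'JNZ 2'. After: A=3 B=5 C=0 D=0 ZF=0 PC=2
Step 9: PC=2 exec 'MUL C, C'. After: A=3 B=5 C=0 D=0 ZF=1 PC=3
Step 10: PC=3 exec 'SUB A, 1'. After: A=2 B=5 C=0 D=0 ZF=0 PC=4
Step 11: PC=4 exec 'JNZ 2'. After: A=2 B=5 C=0 D=0 ZF=0 PC=2
Step 12: PC=2 exec 'MUL C, C'. After: A=2 B=5 C=0 D=0 ZF=1 PC=3
Step 13: PC=3 exec 'SUB A, 1'. After: A=1 B=5 C=0 D=0 ZF=0 PC=4
Step 14: PC=4 exec 'JNZ 2'. After: A=1 B=5 C=0 D=0 ZF=0 PC=2
Step 15: PC=2 exec 'MUL C, C'. After: A=1 B=5 C=0 D=0 ZF=1 PC=3
Step 16: PC=3 exec 'SUB A, 1'. After: A=0 B=5 C=0 D=0 ZF=1 PC=4
Step 17: PC=4 exec 'JNZ 2'. After: A=0 B=5 C=0 D=0 ZF=1 PC=5
Step 18: PC=5 exec 'ADD A, 2'. After: A=2 B=5 C=0 D=0 ZF=0 PC=6
Step 19: PC=6 exec 'MOV A, 1'. After: A=1 B=5 C=0 D=0 ZF=0 PC=7
Step 20: PC=7 exec 'MOV C, 1'. After: A=1 B=5 C=1 D=0 ZF=0 PC=8
Step 21: PC=8 exec 'ADD B, 5'. After: A=1 B=10 C=1 D=0 ZF=0 PC=9
Step 22: PC=9 exec 'MOV D, 1'. After: A=1 B=10 C=1 D=1 ZF=0 PC=10
Step 23: PC=10 exec 'MOV B, 2'. After: A=1 B=2 C=1 D=1 ZF=0 PC=11
Step 24: PC=11 exec 'HALT'. After: A=1 B=2 C=1 D=1 ZF=0 PC=11 HALTED

Answer: 1 2 1 1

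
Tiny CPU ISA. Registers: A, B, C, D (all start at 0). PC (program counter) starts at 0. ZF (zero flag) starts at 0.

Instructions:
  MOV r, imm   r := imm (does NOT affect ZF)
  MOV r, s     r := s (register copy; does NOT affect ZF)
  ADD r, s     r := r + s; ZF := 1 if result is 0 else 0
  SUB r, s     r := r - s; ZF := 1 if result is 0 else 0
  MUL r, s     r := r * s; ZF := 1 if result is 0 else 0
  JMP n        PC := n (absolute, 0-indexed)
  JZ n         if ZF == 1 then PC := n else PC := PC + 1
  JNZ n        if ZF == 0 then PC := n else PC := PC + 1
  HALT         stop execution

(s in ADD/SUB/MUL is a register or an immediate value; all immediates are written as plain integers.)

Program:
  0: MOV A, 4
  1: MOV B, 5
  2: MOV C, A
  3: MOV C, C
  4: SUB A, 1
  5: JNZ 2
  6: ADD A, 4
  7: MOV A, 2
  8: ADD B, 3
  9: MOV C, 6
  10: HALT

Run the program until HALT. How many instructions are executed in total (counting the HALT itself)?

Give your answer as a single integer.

Step 1: PC=0 exec 'MOV A, 4'. After: A=4 B=0 C=0 D=0 ZF=0 PC=1
Step 2: PC=1 exec 'MOV B, 5'. After: A=4 B=5 C=0 D=0 ZF=0 PC=2
Step 3: PC=2 exec 'MOV C, A'. After: A=4 B=5 C=4 D=0 ZF=0 PC=3
Step 4: PC=3 exec 'MOV C, C'. After: A=4 B=5 C=4 D=0 ZF=0 PC=4
Step 5: PC=4 exec 'SUB A, 1'. After: A=3 B=5 C=4 D=0 ZF=0 PC=5
Step 6: PC=5 exec 'JNZ 2'. After: A=3 B=5 C=4 D=0 ZF=0 PC=2
Step 7: PC=2 exec 'MOV C, A'. After: A=3 B=5 C=3 D=0 ZF=0 PC=3
Step 8: PC=3 exec 'MOV C, C'. After: A=3 B=5 C=3 D=0 ZF=0 PC=4
Step 9: PC=4 exec 'SUB A, 1'. After: A=2 B=5 C=3 D=0 ZF=0 PC=5
Step 10: PC=5 exec 'JNZ 2'. After: A=2 B=5 C=3 D=0 ZF=0 PC=2
Step 11: PC=2 exec 'MOV C, A'. After: A=2 B=5 C=2 D=0 ZF=0 PC=3
Step 12: PC=3 exec 'MOV C, C'. After: A=2 B=5 C=2 D=0 ZF=0 PC=4
Step 13: PC=4 exec 'SUB A, 1'. After: A=1 B=5 C=2 D=0 ZF=0 PC=5
Step 14: PC=5 exec 'JNZ 2'. After: A=1 B=5 C=2 D=0 ZF=0 PC=2
Step 15: PC=2 exec 'MOV C, A'. After: A=1 B=5 C=1 D=0 ZF=0 PC=3
Step 16: PC=3 exec 'MOV C, C'. After: A=1 B=5 C=1 D=0 ZF=0 PC=4
Step 17: PC=4 exec 'SUB A, 1'. After: A=0 B=5 C=1 D=0 ZF=1 PC=5
Step 18: PC=5 exec 'JNZ 2'. After: A=0 B=5 C=1 D=0 ZF=1 PC=6
Step 19: PC=6 exec 'ADD A, 4'. After: A=4 B=5 C=1 D=0 ZF=0 PC=7
Step 20: PC=7 exec 'MOV A, 2'. After: A=2 B=5 C=1 D=0 ZF=0 PC=8
Step 21: PC=8 exec 'ADD B, 3'. After: A=2 B=8 C=1 D=0 ZF=0 PC=9
Step 22: PC=9 exec 'MOV C, 6'. After: A=2 B=8 C=6 D=0 ZF=0 PC=10
Step 23: PC=10 exec 'HALT'. After: A=2 B=8 C=6 D=0 ZF=0 PC=10 HALTED
Total instructions executed: 23

Answer: 23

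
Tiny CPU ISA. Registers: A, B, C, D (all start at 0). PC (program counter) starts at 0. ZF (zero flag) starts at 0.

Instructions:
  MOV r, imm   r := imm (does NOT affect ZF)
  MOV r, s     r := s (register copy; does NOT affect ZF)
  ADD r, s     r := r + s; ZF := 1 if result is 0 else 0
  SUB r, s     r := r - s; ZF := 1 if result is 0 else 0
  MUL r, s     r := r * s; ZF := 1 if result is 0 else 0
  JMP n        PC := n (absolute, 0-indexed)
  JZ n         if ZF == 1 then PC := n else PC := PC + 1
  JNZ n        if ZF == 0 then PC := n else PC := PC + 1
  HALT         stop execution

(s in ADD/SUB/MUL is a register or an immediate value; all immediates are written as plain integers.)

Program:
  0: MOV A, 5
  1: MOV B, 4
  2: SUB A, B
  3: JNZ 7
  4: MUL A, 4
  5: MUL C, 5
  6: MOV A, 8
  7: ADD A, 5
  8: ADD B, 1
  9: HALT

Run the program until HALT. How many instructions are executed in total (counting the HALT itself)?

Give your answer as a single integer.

Answer: 7

Derivation:
Step 1: PC=0 exec 'MOV A, 5'. After: A=5 B=0 C=0 D=0 ZF=0 PC=1
Step 2: PC=1 exec 'MOV B, 4'. After: A=5 B=4 C=0 D=0 ZF=0 PC=2
Step 3: PC=2 exec 'SUB A, B'. After: A=1 B=4 C=0 D=0 ZF=0 PC=3
Step 4: PC=3 exec 'JNZ 7'. After: A=1 B=4 C=0 D=0 ZF=0 PC=7
Step 5: PC=7 exec 'ADD A, 5'. After: A=6 B=4 C=0 D=0 ZF=0 PC=8
Step 6: PC=8 exec 'ADD B, 1'. After: A=6 B=5 C=0 D=0 ZF=0 PC=9
Step 7: PC=9 exec 'HALT'. After: A=6 B=5 C=0 D=0 ZF=0 PC=9 HALTED
Total instructions executed: 7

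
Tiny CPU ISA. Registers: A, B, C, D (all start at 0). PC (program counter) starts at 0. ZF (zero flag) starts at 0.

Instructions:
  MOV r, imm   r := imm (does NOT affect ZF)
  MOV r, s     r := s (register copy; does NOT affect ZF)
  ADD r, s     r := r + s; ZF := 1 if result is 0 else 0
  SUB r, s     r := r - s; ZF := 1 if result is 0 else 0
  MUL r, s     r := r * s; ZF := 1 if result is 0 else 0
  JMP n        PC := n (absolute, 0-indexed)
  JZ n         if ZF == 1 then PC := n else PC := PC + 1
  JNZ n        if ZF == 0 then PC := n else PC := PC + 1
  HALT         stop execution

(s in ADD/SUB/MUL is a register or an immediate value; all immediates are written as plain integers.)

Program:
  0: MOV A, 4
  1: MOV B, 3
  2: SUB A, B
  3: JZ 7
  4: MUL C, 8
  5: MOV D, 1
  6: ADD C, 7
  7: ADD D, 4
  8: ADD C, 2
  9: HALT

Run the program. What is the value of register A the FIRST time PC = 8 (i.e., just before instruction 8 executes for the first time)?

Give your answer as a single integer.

Step 1: PC=0 exec 'MOV A, 4'. After: A=4 B=0 C=0 D=0 ZF=0 PC=1
Step 2: PC=1 exec 'MOV B, 3'. After: A=4 B=3 C=0 D=0 ZF=0 PC=2
Step 3: PC=2 exec 'SUB A, B'. After: A=1 B=3 C=0 D=0 ZF=0 PC=3
Step 4: PC=3 exec 'JZ 7'. After: A=1 B=3 C=0 D=0 ZF=0 PC=4
Step 5: PC=4 exec 'MUL C, 8'. After: A=1 B=3 C=0 D=0 ZF=1 PC=5
Step 6: PC=5 exec 'MOV D, 1'. After: A=1 B=3 C=0 D=1 ZF=1 PC=6
Step 7: PC=6 exec 'ADD C, 7'. After: A=1 B=3 C=7 D=1 ZF=0 PC=7
Step 8: PC=7 exec 'ADD D, 4'. After: A=1 B=3 C=7 D=5 ZF=0 PC=8
First time PC=8: A=1

1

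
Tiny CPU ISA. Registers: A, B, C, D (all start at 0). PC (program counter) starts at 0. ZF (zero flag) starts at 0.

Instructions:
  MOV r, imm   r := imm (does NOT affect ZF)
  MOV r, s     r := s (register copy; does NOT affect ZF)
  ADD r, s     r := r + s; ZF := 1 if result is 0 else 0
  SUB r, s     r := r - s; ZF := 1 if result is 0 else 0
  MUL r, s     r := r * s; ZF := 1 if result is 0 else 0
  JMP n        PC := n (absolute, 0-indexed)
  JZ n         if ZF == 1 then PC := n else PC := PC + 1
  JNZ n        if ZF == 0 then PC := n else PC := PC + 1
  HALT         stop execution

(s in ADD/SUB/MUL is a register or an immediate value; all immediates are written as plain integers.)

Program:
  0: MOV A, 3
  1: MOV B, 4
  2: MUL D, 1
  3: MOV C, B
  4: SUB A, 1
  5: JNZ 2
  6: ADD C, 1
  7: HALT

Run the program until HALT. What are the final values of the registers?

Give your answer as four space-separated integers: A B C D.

Answer: 0 4 5 0

Derivation:
Step 1: PC=0 exec 'MOV A, 3'. After: A=3 B=0 C=0 D=0 ZF=0 PC=1
Step 2: PC=1 exec 'MOV B, 4'. After: A=3 B=4 C=0 D=0 ZF=0 PC=2
Step 3: PC=2 exec 'MUL D, 1'. After: A=3 B=4 C=0 D=0 ZF=1 PC=3
Step 4: PC=3 exec 'MOV C, B'. After: A=3 B=4 C=4 D=0 ZF=1 PC=4
Step 5: PC=4 exec 'SUB A, 1'. After: A=2 B=4 C=4 D=0 ZF=0 PC=5
Step 6: PC=5 exec 'JNZ 2'. After: A=2 B=4 C=4 D=0 ZF=0 PC=2
Step 7: PC=2 exec 'MUL D, 1'. After: A=2 B=4 C=4 D=0 ZF=1 PC=3
Step 8: PC=3 exec 'MOV C, B'. After: A=2 B=4 C=4 D=0 ZF=1 PC=4
Step 9: PC=4 exec 'SUB A, 1'. After: A=1 B=4 C=4 D=0 ZF=0 PC=5
Step 10: PC=5 exec 'JNZ 2'. After: A=1 B=4 C=4 D=0 ZF=0 PC=2
Step 11: PC=2 exec 'MUL D, 1'. After: A=1 B=4 C=4 D=0 ZF=1 PC=3
Step 12: PC=3 exec 'MOV C, B'. After: A=1 B=4 C=4 D=0 ZF=1 PC=4
Step 13: PC=4 exec 'SUB A, 1'. After: A=0 B=4 C=4 D=0 ZF=1 PC=5
Step 14: PC=5 exec 'JNZ 2'. After: A=0 B=4 C=4 D=0 ZF=1 PC=6
Step 15: PC=6 exec 'ADD C, 1'. After: A=0 B=4 C=5 D=0 ZF=0 PC=7
Step 16: PC=7 exec 'HALT'. After: A=0 B=4 C=5 D=0 ZF=0 PC=7 HALTED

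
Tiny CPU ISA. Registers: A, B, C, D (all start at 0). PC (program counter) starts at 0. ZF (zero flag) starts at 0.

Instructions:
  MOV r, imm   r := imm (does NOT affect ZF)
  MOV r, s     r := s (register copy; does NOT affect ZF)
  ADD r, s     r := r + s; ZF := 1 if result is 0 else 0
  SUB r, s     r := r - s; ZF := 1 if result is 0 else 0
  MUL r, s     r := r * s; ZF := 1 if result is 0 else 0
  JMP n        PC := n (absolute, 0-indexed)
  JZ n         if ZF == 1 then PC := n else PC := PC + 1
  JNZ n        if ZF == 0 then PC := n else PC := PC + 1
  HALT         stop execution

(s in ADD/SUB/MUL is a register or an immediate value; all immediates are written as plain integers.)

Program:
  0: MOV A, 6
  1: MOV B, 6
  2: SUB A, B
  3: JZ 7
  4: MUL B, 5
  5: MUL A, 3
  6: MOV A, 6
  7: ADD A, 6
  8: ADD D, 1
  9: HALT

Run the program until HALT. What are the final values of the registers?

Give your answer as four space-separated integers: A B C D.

Answer: 6 6 0 1

Derivation:
Step 1: PC=0 exec 'MOV A, 6'. After: A=6 B=0 C=0 D=0 ZF=0 PC=1
Step 2: PC=1 exec 'MOV B, 6'. After: A=6 B=6 C=0 D=0 ZF=0 PC=2
Step 3: PC=2 exec 'SUB A, B'. After: A=0 B=6 C=0 D=0 ZF=1 PC=3
Step 4: PC=3 exec 'JZ 7'. After: A=0 B=6 C=0 D=0 ZF=1 PC=7
Step 5: PC=7 exec 'ADD A, 6'. After: A=6 B=6 C=0 D=0 ZF=0 PC=8
Step 6: PC=8 exec 'ADD D, 1'. After: A=6 B=6 C=0 D=1 ZF=0 PC=9
Step 7: PC=9 exec 'HALT'. After: A=6 B=6 C=0 D=1 ZF=0 PC=9 HALTED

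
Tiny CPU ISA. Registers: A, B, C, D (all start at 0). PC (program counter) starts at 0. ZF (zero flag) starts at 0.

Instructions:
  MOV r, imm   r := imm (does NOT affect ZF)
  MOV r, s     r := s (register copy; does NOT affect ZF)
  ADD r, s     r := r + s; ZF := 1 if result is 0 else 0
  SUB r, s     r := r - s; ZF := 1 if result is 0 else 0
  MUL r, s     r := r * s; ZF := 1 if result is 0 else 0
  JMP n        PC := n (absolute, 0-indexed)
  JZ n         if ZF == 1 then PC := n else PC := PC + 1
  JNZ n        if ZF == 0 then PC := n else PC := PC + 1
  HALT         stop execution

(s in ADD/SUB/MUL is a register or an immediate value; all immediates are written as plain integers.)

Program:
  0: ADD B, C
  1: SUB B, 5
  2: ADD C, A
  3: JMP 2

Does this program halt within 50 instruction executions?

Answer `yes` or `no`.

Answer: no

Derivation:
Step 1: PC=0 exec 'ADD B, C'. After: A=0 B=0 C=0 D=0 ZF=1 PC=1
Step 2: PC=1 exec 'SUB B, 5'. After: A=0 B=-5 C=0 D=0 ZF=0 PC=2
Step 3: PC=2 exec 'ADD C, A'. After: A=0 B=-5 C=0 D=0 ZF=1 PC=3
Step 4: PC=3 exec 'JMP 2'. After: A=0 B=-5 C=0 D=0 ZF=1 PC=2
Step 5: PC=2 exec 'ADD C, A'. After: A=0 B=-5 C=0 D=0 ZF=1 PC=3
State after step 5 equals state after step 3: the program is in a cycle of length 2 and will never halt.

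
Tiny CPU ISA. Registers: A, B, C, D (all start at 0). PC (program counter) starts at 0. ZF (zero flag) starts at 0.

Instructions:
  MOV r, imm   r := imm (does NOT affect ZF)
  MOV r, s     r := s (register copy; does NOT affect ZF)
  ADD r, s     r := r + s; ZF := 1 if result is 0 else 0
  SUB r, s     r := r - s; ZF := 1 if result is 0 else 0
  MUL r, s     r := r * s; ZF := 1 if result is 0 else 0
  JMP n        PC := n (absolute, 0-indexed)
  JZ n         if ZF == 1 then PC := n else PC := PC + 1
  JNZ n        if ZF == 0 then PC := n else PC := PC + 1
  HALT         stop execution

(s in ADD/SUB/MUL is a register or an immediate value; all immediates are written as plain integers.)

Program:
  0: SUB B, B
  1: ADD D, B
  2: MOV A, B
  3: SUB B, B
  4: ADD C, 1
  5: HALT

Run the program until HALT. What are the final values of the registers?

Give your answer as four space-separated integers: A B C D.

Answer: 0 0 1 0

Derivation:
Step 1: PC=0 exec 'SUB B, B'. After: A=0 B=0 C=0 D=0 ZF=1 PC=1
Step 2: PC=1 exec 'ADD D, B'. After: A=0 B=0 C=0 D=0 ZF=1 PC=2
Step 3: PC=2 exec 'MOV A, B'. After: A=0 B=0 C=0 D=0 ZF=1 PC=3
Step 4: PC=3 exec 'SUB B, B'. After: A=0 B=0 C=0 D=0 ZF=1 PC=4
Step 5: PC=4 exec 'ADD C, 1'. After: A=0 B=0 C=1 D=0 ZF=0 PC=5
Step 6: PC=5 exec 'HALT'. After: A=0 B=0 C=1 D=0 ZF=0 PC=5 HALTED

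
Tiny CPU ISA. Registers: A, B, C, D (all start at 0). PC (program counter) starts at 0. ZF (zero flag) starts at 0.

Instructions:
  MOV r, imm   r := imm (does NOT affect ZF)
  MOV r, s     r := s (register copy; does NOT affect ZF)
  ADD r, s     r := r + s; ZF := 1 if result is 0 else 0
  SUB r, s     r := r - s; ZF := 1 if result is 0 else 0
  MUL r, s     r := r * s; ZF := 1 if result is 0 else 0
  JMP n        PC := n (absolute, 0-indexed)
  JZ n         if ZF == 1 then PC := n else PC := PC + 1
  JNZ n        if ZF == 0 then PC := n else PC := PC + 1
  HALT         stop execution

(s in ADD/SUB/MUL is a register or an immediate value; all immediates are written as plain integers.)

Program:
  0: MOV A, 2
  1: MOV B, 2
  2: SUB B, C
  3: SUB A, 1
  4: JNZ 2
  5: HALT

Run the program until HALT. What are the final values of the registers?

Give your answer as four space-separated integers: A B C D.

Answer: 0 2 0 0

Derivation:
Step 1: PC=0 exec 'MOV A, 2'. After: A=2 B=0 C=0 D=0 ZF=0 PC=1
Step 2: PC=1 exec 'MOV B, 2'. After: A=2 B=2 C=0 D=0 ZF=0 PC=2
Step 3: PC=2 exec 'SUB B, C'. After: A=2 B=2 C=0 D=0 ZF=0 PC=3
Step 4: PC=3 exec 'SUB A, 1'. After: A=1 B=2 C=0 D=0 ZF=0 PC=4
Step 5: PC=4 exec 'JNZ 2'. After: A=1 B=2 C=0 D=0 ZF=0 PC=2
Step 6: PC=2 exec 'SUB B, C'. After: A=1 B=2 C=0 D=0 ZF=0 PC=3
Step 7: PC=3 exec 'SUB A, 1'. After: A=0 B=2 C=0 D=0 ZF=1 PC=4
Step 8: PC=4 exec 'JNZ 2'. After: A=0 B=2 C=0 D=0 ZF=1 PC=5
Step 9: PC=5 exec 'HALT'. After: A=0 B=2 C=0 D=0 ZF=1 PC=5 HALTED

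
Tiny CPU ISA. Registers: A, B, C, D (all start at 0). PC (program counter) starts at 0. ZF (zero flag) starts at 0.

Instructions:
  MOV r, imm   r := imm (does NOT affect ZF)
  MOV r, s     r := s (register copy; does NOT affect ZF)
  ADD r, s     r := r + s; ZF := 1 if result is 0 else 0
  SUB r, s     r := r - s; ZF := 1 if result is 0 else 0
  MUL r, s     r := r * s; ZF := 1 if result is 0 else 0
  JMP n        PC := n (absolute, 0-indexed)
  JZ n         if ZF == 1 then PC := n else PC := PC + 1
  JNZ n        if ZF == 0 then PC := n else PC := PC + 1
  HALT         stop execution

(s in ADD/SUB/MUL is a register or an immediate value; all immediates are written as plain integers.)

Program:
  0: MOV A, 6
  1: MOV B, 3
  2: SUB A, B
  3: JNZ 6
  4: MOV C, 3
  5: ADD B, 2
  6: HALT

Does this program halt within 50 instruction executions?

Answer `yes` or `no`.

Step 1: PC=0 exec 'MOV A, 6'. After: A=6 B=0 C=0 D=0 ZF=0 PC=1
Step 2: PC=1 exec 'MOV B, 3'. After: A=6 B=3 C=0 D=0 ZF=0 PC=2
Step 3: PC=2 exec 'SUB A, B'. After: A=3 B=3 C=0 D=0 ZF=0 PC=3
Step 4: PC=3 exec 'JNZ 6'. After: A=3 B=3 C=0 D=0 ZF=0 PC=6
Step 5: PC=6 exec 'HALT'. After: A=3 B=3 C=0 D=0 ZF=0 PC=6 HALTED

Answer: yes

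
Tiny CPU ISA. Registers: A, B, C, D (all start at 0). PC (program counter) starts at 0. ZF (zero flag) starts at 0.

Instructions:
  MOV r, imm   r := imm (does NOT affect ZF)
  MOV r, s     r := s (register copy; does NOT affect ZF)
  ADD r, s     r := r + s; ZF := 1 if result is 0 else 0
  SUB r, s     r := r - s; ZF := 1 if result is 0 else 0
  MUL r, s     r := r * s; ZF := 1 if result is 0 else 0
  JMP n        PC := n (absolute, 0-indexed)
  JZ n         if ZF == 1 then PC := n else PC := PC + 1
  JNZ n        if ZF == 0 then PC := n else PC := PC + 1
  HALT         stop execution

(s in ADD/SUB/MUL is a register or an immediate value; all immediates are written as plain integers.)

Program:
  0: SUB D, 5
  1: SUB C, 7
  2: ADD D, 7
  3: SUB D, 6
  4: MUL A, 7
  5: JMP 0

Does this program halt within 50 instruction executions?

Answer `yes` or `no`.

Step 1: PC=0 exec 'SUB D, 5'. After: A=0 B=0 C=0 D=-5 ZF=0 PC=1
Step 2: PC=1 exec 'SUB C, 7'. After: A=0 B=0 C=-7 D=-5 ZF=0 PC=2
Step 3: PC=2 exec 'ADD D, 7'. After: A=0 B=0 C=-7 D=2 ZF=0 PC=3
Step 4: PC=3 exec 'SUB D, 6'. After: A=0 B=0 C=-7 D=-4 ZF=0 PC=4
Step 5: PC=4 exec 'MUL A, 7'. After: A=0 B=0 C=-7 D=-4 ZF=1 PC=5
Step 6: PC=5 exec 'JMP 0'. After: A=0 B=0 C=-7 D=-4 ZF=1 PC=0
Step 7: PC=0 exec 'SUB D, 5'. After: A=0 B=0 C=-7 D=-9 ZF=0 PC=1
Step 8: PC=1 exec 'SUB C, 7'. After: A=0 B=0 C=-14 D=-9 ZF=0 PC=2
Step 9: PC=2 exec 'ADD D, 7'. After: A=0 B=0 C=-14 D=-2 ZF=0 PC=3
Step 10: PC=3 exec 'SUB D, 6'. After: A=0 B=0 C=-14 D=-8 ZF=0 PC=4
Step 11: PC=4 exec 'MUL A, 7'. After: A=0 B=0 C=-14 D=-8 ZF=1 PC=5
Step 12: PC=5 exec 'JMP 0'. After: A=0 B=0 C=-14 D=-8 ZF=1 PC=0
Step 13: PC=0 exec 'SUB D, 5'. After: A=0 B=0 C=-14 D=-13 ZF=0 PC=1
Step 14: PC=1 exec 'SUB C, 7'. After: A=0 B=0 C=-21 D=-13 ZF=0 PC=2
Step 15: PC=2 exec 'ADD D, 7'. After: A=0 B=0 C=-21 D=-6 ZF=0 PC=3
After 50 steps: not halted. PC revisits the same instructions with no path to HALT; will never halt.

Answer: no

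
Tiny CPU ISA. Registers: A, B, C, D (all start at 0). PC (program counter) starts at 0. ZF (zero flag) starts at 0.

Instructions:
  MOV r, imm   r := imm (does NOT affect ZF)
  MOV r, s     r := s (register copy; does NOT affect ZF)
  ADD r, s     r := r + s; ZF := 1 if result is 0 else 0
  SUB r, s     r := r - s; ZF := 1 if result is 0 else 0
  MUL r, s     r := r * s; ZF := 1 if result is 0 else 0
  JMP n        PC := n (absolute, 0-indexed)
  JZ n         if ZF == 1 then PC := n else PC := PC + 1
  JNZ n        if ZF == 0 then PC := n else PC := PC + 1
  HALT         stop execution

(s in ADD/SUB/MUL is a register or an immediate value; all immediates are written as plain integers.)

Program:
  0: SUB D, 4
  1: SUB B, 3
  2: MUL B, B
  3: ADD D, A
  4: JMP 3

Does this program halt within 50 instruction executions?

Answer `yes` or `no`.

Step 1: PC=0 exec 'SUB D, 4'. After: A=0 B=0 C=0 D=-4 ZF=0 PC=1
Step 2: PC=1 exec 'SUB B, 3'. After: A=0 B=-3 C=0 D=-4 ZF=0 PC=2
Step 3: PC=2 exec 'MUL B, B'. After: A=0 B=9 C=0 D=-4 ZF=0 PC=3
Step 4: PC=3 exec 'ADD D, A'. After: A=0 B=9 C=0 D=-4 ZF=0 PC=4
Step 5: PC=4 exec 'JMP 3'. After: A=0 B=9 C=0 D=-4 ZF=0 PC=3
State after step 5 equals state after step 3: the program is in a cycle of length 2 and will never halt.

Answer: no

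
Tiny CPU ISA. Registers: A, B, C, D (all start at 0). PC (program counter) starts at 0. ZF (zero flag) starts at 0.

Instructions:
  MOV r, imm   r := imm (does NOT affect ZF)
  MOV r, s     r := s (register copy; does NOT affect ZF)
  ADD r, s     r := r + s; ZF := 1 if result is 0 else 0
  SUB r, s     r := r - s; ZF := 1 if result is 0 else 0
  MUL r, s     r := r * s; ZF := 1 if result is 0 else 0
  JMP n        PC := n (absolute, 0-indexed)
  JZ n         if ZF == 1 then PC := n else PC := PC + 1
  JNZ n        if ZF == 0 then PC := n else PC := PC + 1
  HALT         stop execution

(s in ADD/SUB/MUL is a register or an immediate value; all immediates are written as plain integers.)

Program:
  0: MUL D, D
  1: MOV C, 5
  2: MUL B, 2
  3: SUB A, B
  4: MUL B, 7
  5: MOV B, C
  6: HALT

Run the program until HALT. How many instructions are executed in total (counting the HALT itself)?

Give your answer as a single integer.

Step 1: PC=0 exec 'MUL D, D'. After: A=0 B=0 C=0 D=0 ZF=1 PC=1
Step 2: PC=1 exec 'MOV C, 5'. After: A=0 B=0 C=5 D=0 ZF=1 PC=2
Step 3: PC=2 exec 'MUL B, 2'. After: A=0 B=0 C=5 D=0 ZF=1 PC=3
Step 4: PC=3 exec 'SUB A, B'. After: A=0 B=0 C=5 D=0 ZF=1 PC=4
Step 5: PC=4 exec 'MUL B, 7'. After: A=0 B=0 C=5 D=0 ZF=1 PC=5
Step 6: PC=5 exec 'MOV B, C'. After: A=0 B=5 C=5 D=0 ZF=1 PC=6
Step 7: PC=6 exec 'HALT'. After: A=0 B=5 C=5 D=0 ZF=1 PC=6 HALTED
Total instructions executed: 7

Answer: 7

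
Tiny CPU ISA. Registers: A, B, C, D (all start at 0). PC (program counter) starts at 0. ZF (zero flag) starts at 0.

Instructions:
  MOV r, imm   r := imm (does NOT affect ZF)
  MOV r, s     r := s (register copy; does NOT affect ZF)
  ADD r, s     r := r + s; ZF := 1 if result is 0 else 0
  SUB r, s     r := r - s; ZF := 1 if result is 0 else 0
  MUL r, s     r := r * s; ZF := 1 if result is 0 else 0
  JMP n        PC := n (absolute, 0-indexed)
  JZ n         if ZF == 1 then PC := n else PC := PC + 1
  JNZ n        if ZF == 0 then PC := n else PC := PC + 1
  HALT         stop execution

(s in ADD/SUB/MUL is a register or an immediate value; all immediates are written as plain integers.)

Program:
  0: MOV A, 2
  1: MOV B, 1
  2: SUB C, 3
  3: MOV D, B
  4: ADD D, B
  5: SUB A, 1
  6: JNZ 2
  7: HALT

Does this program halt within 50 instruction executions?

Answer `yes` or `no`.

Step 1: PC=0 exec 'MOV A, 2'. After: A=2 B=0 C=0 D=0 ZF=0 PC=1
Step 2: PC=1 exec 'MOV B, 1'. After: A=2 B=1 C=0 D=0 ZF=0 PC=2
Step 3: PC=2 exec 'SUB C, 3'. After: A=2 B=1 C=-3 D=0 ZF=0 PC=3
Step 4: PC=3 exec 'MOV D, B'. After: A=2 B=1 C=-3 D=1 ZF=0 PC=4
Step 5: PC=4 exec 'ADD D, B'. After: A=2 B=1 C=-3 D=2 ZF=0 PC=5
Step 6: PC=5 exec 'SUB A, 1'. After: A=1 B=1 C=-3 D=2 ZF=0 PC=6
Step 7: PC=6 exec 'JNZ 2'. After: A=1 B=1 C=-3 D=2 ZF=0 PC=2
Step 8: PC=2 exec 'SUB C, 3'. After: A=1 B=1 C=-6 D=2 ZF=0 PC=3
Step 9: PC=3 exec 'MOV D, B'. After: A=1 B=1 C=-6 D=1 ZF=0 PC=4
Step 10: PC=4 exec 'ADD D, B'. After: A=1 B=1 C=-6 D=2 ZF=0 PC=5
Step 11: PC=5 exec 'SUB A, 1'. After: A=0 B=1 C=-6 D=2 ZF=1 PC=6
Step 12: PC=6 exec 'JNZ 2'. After: A=0 B=1 C=-6 D=2 ZF=1 PC=7
Step 13: PC=7 exec 'HALT'. After: A=0 B=1 C=-6 D=2 ZF=1 PC=7 HALTED

Answer: yes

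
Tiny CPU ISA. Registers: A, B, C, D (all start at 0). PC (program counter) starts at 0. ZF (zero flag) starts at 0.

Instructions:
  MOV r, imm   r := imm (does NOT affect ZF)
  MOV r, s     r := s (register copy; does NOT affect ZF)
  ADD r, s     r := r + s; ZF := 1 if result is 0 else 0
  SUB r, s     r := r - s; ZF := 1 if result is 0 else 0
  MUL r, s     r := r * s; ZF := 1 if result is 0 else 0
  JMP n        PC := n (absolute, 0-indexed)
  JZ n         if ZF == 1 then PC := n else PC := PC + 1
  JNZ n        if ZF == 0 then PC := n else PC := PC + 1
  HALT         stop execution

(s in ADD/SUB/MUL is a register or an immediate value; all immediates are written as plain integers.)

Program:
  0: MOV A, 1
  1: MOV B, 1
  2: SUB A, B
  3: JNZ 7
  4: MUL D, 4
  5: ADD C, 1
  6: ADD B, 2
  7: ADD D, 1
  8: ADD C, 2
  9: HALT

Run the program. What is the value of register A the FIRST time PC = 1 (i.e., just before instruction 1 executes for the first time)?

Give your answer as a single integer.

Step 1: PC=0 exec 'MOV A, 1'. After: A=1 B=0 C=0 D=0 ZF=0 PC=1
First time PC=1: A=1

1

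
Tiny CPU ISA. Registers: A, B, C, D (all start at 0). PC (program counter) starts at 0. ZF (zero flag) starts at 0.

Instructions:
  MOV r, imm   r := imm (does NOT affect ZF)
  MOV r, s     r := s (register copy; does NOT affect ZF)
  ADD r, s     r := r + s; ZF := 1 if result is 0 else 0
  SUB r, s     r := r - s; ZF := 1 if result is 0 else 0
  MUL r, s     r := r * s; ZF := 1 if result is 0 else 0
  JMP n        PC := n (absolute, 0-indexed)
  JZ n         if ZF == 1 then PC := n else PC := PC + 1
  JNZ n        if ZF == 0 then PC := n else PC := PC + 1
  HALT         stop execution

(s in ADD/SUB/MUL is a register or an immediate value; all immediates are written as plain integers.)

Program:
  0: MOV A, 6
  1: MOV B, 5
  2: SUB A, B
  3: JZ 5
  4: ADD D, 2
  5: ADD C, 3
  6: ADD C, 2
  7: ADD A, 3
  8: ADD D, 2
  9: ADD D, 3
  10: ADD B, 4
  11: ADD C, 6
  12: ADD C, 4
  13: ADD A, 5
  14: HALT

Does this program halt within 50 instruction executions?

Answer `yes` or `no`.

Answer: yes

Derivation:
Step 1: PC=0 exec 'MOV A, 6'. After: A=6 B=0 C=0 D=0 ZF=0 PC=1
Step 2: PC=1 exec 'MOV B, 5'. After: A=6 B=5 C=0 D=0 ZF=0 PC=2
Step 3: PC=2 exec 'SUB A, B'. After: A=1 B=5 C=0 D=0 ZF=0 PC=3
Step 4: PC=3 exec 'JZ 5'. After: A=1 B=5 C=0 D=0 ZF=0 PC=4
Step 5: PC=4 exec 'ADD D, 2'. After: A=1 B=5 C=0 D=2 ZF=0 PC=5
Step 6: PC=5 exec 'ADD C, 3'. After: A=1 B=5 C=3 D=2 ZF=0 PC=6
Step 7: PC=6 exec 'ADD C, 2'. After: A=1 B=5 C=5 D=2 ZF=0 PC=7
Step 8: PC=7 exec 'ADD A, 3'. After: A=4 B=5 C=5 D=2 ZF=0 PC=8
Step 9: PC=8 exec 'ADD D, 2'. After: A=4 B=5 C=5 D=4 ZF=0 PC=9
Step 10: PC=9 exec 'ADD D, 3'. After: A=4 B=5 C=5 D=7 ZF=0 PC=10
Step 11: PC=10 exec 'ADD B, 4'. After: A=4 B=9 C=5 D=7 ZF=0 PC=11
Step 12: PC=11 exec 'ADD C, 6'. After: A=4 B=9 C=11 D=7 ZF=0 PC=12
Step 13: PC=12 exec 'ADD C, 4'. After: A=4 B=9 C=15 D=7 ZF=0 PC=13
Step 14: PC=13 exec 'ADD A, 5'. After: A=9 B=9 C=15 D=7 ZF=0 PC=14
Step 15: PC=14 exec 'HALT'. After: A=9 B=9 C=15 D=7 ZF=0 PC=14 HALTED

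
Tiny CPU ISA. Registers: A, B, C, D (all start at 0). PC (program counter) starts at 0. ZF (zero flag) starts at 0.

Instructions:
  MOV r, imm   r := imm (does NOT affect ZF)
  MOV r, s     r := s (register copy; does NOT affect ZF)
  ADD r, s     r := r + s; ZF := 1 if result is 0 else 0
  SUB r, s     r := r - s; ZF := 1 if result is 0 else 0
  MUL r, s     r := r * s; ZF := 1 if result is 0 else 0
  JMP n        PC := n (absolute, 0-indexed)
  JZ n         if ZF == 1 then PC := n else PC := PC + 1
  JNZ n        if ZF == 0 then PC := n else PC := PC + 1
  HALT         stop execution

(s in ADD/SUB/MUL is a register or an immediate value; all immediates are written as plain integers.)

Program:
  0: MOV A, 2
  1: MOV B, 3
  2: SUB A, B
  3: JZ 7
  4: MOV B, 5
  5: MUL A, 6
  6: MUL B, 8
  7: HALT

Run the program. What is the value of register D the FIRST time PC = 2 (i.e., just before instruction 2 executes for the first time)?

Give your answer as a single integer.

Step 1: PC=0 exec 'MOV A, 2'. After: A=2 B=0 C=0 D=0 ZF=0 PC=1
Step 2: PC=1 exec 'MOV B, 3'. After: A=2 B=3 C=0 D=0 ZF=0 PC=2
First time PC=2: D=0

0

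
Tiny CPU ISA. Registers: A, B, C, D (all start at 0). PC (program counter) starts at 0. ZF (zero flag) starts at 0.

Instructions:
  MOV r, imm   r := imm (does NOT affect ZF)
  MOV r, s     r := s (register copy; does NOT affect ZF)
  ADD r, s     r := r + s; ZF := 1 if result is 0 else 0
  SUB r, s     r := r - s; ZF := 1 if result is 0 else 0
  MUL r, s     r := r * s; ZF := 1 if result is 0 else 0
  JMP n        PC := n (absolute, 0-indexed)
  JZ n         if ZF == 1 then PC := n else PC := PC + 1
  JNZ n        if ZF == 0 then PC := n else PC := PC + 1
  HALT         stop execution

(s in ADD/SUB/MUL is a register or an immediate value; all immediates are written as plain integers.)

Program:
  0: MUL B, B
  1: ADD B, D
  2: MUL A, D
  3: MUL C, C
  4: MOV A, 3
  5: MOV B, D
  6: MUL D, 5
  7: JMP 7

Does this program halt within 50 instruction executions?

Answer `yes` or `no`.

Step 1: PC=0 exec 'MUL B, B'. After: A=0 B=0 C=0 D=0 ZF=1 PC=1
Step 2: PC=1 exec 'ADD B, D'. After: A=0 B=0 C=0 D=0 ZF=1 PC=2
Step 3: PC=2 exec 'MUL A, D'. After: A=0 B=0 C=0 D=0 ZF=1 PC=3
Step 4: PC=3 exec 'MUL C, C'. After: A=0 B=0 C=0 D=0 ZF=1 PC=4
Step 5: PC=4 exec 'MOV A, 3'. After: A=3 B=0 C=0 D=0 ZF=1 PC=5
Step 6: PC=5 exec 'MOV B, D'. After: A=3 B=0 C=0 D=0 ZF=1 PC=6
Step 7: PC=6 exec 'MUL D, 5'. After: A=3 B=0 C=0 D=0 ZF=1 PC=7
Step 8: PC=7 exec 'JMP 7'. After: A=3 B=0 C=0 D=0 ZF=1 PC=7
State after step 8 equals state after step 7: the program is in a cycle of length 1 and will never halt.

Answer: no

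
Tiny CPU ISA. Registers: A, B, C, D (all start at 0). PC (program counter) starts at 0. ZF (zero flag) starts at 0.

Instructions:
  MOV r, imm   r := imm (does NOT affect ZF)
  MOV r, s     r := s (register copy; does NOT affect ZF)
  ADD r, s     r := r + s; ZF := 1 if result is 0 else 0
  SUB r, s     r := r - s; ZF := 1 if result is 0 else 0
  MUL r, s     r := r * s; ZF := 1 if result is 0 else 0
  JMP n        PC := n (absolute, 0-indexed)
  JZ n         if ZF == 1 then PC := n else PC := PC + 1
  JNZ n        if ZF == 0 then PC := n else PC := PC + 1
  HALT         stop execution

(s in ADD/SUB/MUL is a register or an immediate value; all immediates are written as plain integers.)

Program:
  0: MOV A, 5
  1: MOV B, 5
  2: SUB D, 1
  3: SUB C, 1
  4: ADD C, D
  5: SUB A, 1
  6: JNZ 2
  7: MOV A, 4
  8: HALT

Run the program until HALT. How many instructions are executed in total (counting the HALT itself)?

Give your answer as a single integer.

Answer: 29

Derivation:
Step 1: PC=0 exec 'MOV A, 5'. After: A=5 B=0 C=0 D=0 ZF=0 PC=1
Step 2: PC=1 exec 'MOV B, 5'. After: A=5 B=5 C=0 D=0 ZF=0 PC=2
Step 3: PC=2 exec 'SUB D, 1'. After: A=5 B=5 C=0 D=-1 ZF=0 PC=3
Step 4: PC=3 exec 'SUB C, 1'. After: A=5 B=5 C=-1 D=-1 ZF=0 PC=4
Step 5: PC=4 exec 'ADD C, D'. After: A=5 B=5 C=-2 D=-1 ZF=0 PC=5
Step 6: PC=5 exec 'SUB A, 1'. After: A=4 B=5 C=-2 D=-1 ZF=0 PC=6
Step 7: PC=6 exec 'JNZ 2'. After: A=4 B=5 C=-2 D=-1 ZF=0 PC=2
Step 8: PC=2 exec 'SUB D, 1'. After: A=4 B=5 C=-2 D=-2 ZF=0 PC=3
Step 9: PC=3 exec 'SUB C, 1'. After: A=4 B=5 C=-3 D=-2 ZF=0 PC=4
Step 10: PC=4 exec 'ADD C, D'. After: A=4 B=5 C=-5 D=-2 ZF=0 PC=5
Step 11: PC=5 exec 'SUB A, 1'. After: A=3 B=5 C=-5 D=-2 ZF=0 PC=6
Step 12: PC=6 exec 'JNZ 2'. After: A=3 B=5 C=-5 D=-2 ZF=0 PC=2
Step 13: PC=2 exec 'SUB D, 1'. After: A=3 B=5 C=-5 D=-3 ZF=0 PC=3
Step 14: PC=3 exec 'SUB C, 1'. After: A=3 B=5 C=-6 D=-3 ZF=0 PC=4
Step 15: PC=4 exec 'ADD C, D'. After: A=3 B=5 C=-9 D=-3 ZF=0 PC=5
Step 16: PC=5 exec 'SUB A, 1'. After: A=2 B=5 C=-9 D=-3 ZF=0 PC=6
Step 17: PC=6 exec 'JNZ 2'. After: A=2 B=5 C=-9 D=-3 ZF=0 PC=2
Step 18: PC=2 exec 'SUB D, 1'. After: A=2 B=5 C=-9 D=-4 ZF=0 PC=3
Step 19: PC=3 exec 'SUB C, 1'. After: A=2 B=5 C=-10 D=-4 ZF=0 PC=4
Step 20: PC=4 exec 'ADD C, D'. After: A=2 B=5 C=-14 D=-4 ZF=0 PC=5
Step 21: PC=5 exec 'SUB A, 1'. After: A=1 B=5 C=-14 D=-4 ZF=0 PC=6
Step 22: PC=6 exec 'JNZ 2'. After: A=1 B=5 C=-14 D=-4 ZF=0 PC=2
Step 23: PC=2 exec 'SUB D, 1'. After: A=1 B=5 C=-14 D=-5 ZF=0 PC=3
Step 24: PC=3 exec 'SUB C, 1'. After: A=1 B=5 C=-15 D=-5 ZF=0 PC=4
Step 25: PC=4 exec 'ADD C, D'. After: A=1 B=5 C=-20 D=-5 ZF=0 PC=5
Step 26: PC=5 exec 'SUB A, 1'. After: A=0 B=5 C=-20 D=-5 ZF=1 PC=6
Step 27: PC=6 exec 'JNZ 2'. After: A=0 B=5 C=-20 D=-5 ZF=1 PC=7
Step 28: PC=7 exec 'MOV A, 4'. After: A=4 B=5 C=-20 D=-5 ZF=1 PC=8
Step 29: PC=8 exec 'HALT'. After: A=4 B=5 C=-20 D=-5 ZF=1 PC=8 HALTED
Total instructions executed: 29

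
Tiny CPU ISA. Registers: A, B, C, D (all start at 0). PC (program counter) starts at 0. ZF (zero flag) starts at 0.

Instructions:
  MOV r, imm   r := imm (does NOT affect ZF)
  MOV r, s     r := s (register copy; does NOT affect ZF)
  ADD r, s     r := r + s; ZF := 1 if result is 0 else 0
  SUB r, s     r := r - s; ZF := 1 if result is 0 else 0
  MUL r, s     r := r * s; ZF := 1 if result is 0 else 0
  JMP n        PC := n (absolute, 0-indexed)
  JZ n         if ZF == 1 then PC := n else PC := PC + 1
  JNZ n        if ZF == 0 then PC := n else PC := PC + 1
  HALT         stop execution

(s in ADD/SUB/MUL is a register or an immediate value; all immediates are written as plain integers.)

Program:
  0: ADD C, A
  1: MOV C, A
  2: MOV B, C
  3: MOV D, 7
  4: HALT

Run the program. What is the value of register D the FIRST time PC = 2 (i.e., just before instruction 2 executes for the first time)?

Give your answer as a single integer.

Step 1: PC=0 exec 'ADD C, A'. After: A=0 B=0 C=0 D=0 ZF=1 PC=1
Step 2: PC=1 exec 'MOV C, A'. After: A=0 B=0 C=0 D=0 ZF=1 PC=2
First time PC=2: D=0

0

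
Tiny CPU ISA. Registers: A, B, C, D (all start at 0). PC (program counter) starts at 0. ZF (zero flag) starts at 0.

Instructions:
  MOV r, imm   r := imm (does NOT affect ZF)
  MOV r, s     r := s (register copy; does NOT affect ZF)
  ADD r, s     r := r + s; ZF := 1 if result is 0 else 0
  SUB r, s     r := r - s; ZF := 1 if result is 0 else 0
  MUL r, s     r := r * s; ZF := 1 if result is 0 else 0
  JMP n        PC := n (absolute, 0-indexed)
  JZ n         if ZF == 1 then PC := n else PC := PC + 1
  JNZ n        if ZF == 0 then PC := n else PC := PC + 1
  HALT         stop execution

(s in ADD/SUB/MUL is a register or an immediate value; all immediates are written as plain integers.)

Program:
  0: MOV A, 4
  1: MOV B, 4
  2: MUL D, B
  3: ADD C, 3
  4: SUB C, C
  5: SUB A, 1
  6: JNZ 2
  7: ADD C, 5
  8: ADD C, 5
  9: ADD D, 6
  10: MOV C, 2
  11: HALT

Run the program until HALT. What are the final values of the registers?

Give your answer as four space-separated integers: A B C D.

Step 1: PC=0 exec 'MOV A, 4'. After: A=4 B=0 C=0 D=0 ZF=0 PC=1
Step 2: PC=1 exec 'MOV B, 4'. After: A=4 B=4 C=0 D=0 ZF=0 PC=2
Step 3: PC=2 exec 'MUL D, B'. After: A=4 B=4 C=0 D=0 ZF=1 PC=3
Step 4: PC=3 exec 'ADD C, 3'. After: A=4 B=4 C=3 D=0 ZF=0 PC=4
Step 5: PC=4 exec 'SUB C, C'. After: A=4 B=4 C=0 D=0 ZF=1 PC=5
Step 6: PC=5 exec 'SUB A, 1'. After: A=3 B=4 C=0 D=0 ZF=0 PC=6
Step 7: PC=6 exec 'JNZ 2'. After: A=3 B=4 C=0 D=0 ZF=0 PC=2
Step 8: PC=2 exec 'MUL D, B'. After: A=3 B=4 C=0 D=0 ZF=1 PC=3
Step 9: PC=3 exec 'ADD C, 3'. After: A=3 B=4 C=3 D=0 ZF=0 PC=4
Step 10: PC=4 exec 'SUB C, C'. After: A=3 B=4 C=0 D=0 ZF=1 PC=5
Step 11: PC=5 exec 'SUB A, 1'. After: A=2 B=4 C=0 D=0 ZF=0 PC=6
Step 12: PC=6 exec 'JNZ 2'. After: A=2 B=4 C=0 D=0 ZF=0 PC=2
Step 13: PC=2 exec 'MUL D, B'. After: A=2 B=4 C=0 D=0 ZF=1 PC=3
Step 14: PC=3 exec 'ADD C, 3'. After: A=2 B=4 C=3 D=0 ZF=0 PC=4
Step 15: PC=4 exec 'SUB C, C'. After: A=2 B=4 C=0 D=0 ZF=1 PC=5
Step 16: PC=5 exec 'SUB A, 1'. After: A=1 B=4 C=0 D=0 ZF=0 PC=6
Step 17: PC=6 exec 'JNZ 2'. After: A=1 B=4 C=0 D=0 ZF=0 PC=2
Step 18: PC=2 exec 'MUL D, B'. After: A=1 B=4 C=0 D=0 ZF=1 PC=3
Step 19: PC=3 exec 'ADD C, 3'. After: A=1 B=4 C=3 D=0 ZF=0 PC=4
Step 20: PC=4 exec 'SUB C, C'. After: A=1 B=4 C=0 D=0 ZF=1 PC=5
Step 21: PC=5 exec 'SUB A, 1'. After: A=0 B=4 C=0 D=0 ZF=1 PC=6
Step 22: PC=6 exec 'JNZ 2'. After: A=0 B=4 C=0 D=0 ZF=1 PC=7
Step 23: PC=7 exec 'ADD C, 5'. After: A=0 B=4 C=5 D=0 ZF=0 PC=8
Step 24: PC=8 exec 'ADD C, 5'. After: A=0 B=4 C=10 D=0 ZF=0 PC=9
Step 25: PC=9 exec 'ADD D, 6'. After: A=0 B=4 C=10 D=6 ZF=0 PC=10
Step 26: PC=10 exec 'MOV C, 2'. After: A=0 B=4 C=2 D=6 ZF=0 PC=11
Step 27: PC=11 exec 'HALT'. After: A=0 B=4 C=2 D=6 ZF=0 PC=11 HALTED

Answer: 0 4 2 6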